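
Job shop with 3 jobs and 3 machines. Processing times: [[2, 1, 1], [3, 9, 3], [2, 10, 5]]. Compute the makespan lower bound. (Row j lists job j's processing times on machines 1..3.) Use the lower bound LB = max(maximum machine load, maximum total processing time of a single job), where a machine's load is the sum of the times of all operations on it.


Machine loads:
  Machine 1: 2 + 3 + 2 = 7
  Machine 2: 1 + 9 + 10 = 20
  Machine 3: 1 + 3 + 5 = 9
Max machine load = 20
Job totals:
  Job 1: 4
  Job 2: 15
  Job 3: 17
Max job total = 17
Lower bound = max(20, 17) = 20

20


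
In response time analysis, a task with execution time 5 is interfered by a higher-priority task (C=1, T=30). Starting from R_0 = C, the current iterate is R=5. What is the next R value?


R_next = C + ceil(R_prev / T_hp) * C_hp
ceil(5 / 30) = ceil(0.1667) = 1
Interference = 1 * 1 = 1
R_next = 5 + 1 = 6

6


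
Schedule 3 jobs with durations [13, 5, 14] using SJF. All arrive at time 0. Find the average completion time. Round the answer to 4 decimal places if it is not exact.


SJF order (ascending): [5, 13, 14]
Completion times:
  Job 1: burst=5, C=5
  Job 2: burst=13, C=18
  Job 3: burst=14, C=32
Average completion = 55/3 = 18.3333

18.3333


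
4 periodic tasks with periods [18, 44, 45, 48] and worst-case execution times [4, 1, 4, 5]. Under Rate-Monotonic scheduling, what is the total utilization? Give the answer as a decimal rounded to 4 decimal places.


Compute individual utilizations (exact fractions):
  Task 1: C/T = 4/18 = 2/9 (approx. 0.2222)
  Task 2: C/T = 1/44 (approx. 0.0227)
  Task 3: C/T = 4/45 (approx. 0.0889)
  Task 4: C/T = 5/48 (approx. 0.1042)
Total utilization U = 2/9 + 1/44 + 4/45 + 5/48 = 3469/7920
Rounded to 4 decimal places: U = 0.4380
RM (Liu & Layland) bound for 4 tasks = 0.756828; compare with U = 3469/7920 (approx. 0.438005)
U <= bound, so schedulable by RM sufficient condition.

0.4380


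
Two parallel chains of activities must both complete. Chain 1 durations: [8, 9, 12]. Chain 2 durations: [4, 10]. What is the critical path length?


Path A total = 8 + 9 + 12 = 29
Path B total = 4 + 10 = 14
Critical path = longest path = max(29, 14) = 29

29


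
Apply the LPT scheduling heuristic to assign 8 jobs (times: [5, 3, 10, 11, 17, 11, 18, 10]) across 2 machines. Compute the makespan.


Sort jobs in decreasing order (LPT): [18, 17, 11, 11, 10, 10, 5, 3]
Assign each job to the least loaded machine:
  Machine 1: jobs [18, 11, 10, 3], load = 42
  Machine 2: jobs [17, 11, 10, 5], load = 43
Makespan = max load = 43

43


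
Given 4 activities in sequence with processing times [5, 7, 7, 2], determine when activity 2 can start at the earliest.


Activity 2 starts after activities 1 through 1 complete.
Predecessor durations: [5]
ES = 5 = 5

5


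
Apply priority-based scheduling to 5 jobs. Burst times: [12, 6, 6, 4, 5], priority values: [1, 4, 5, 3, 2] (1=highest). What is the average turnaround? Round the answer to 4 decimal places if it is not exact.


Sort by priority (ascending = highest first):
Order: [(1, 12), (2, 5), (3, 4), (4, 6), (5, 6)]
Completion times:
  Priority 1, burst=12, C=12
  Priority 2, burst=5, C=17
  Priority 3, burst=4, C=21
  Priority 4, burst=6, C=27
  Priority 5, burst=6, C=33
Average turnaround = 110/5 = 22.0

22.0


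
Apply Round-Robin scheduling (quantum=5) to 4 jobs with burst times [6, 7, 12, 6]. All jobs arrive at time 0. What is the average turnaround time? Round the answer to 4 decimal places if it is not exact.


Time quantum = 5
Execution trace:
  J1 runs 5 units, time = 5
  J2 runs 5 units, time = 10
  J3 runs 5 units, time = 15
  J4 runs 5 units, time = 20
  J1 runs 1 units, time = 21
  J2 runs 2 units, time = 23
  J3 runs 5 units, time = 28
  J4 runs 1 units, time = 29
  J3 runs 2 units, time = 31
Finish times: [21, 23, 31, 29]
Average turnaround = 104/4 = 26.0

26.0


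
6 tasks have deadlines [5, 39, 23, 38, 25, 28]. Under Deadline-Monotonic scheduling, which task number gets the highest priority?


Sort tasks by relative deadline (ascending):
  Task 1: deadline = 5
  Task 3: deadline = 23
  Task 5: deadline = 25
  Task 6: deadline = 28
  Task 4: deadline = 38
  Task 2: deadline = 39
Priority order (highest first): [1, 3, 5, 6, 4, 2]
Highest priority task = 1

1


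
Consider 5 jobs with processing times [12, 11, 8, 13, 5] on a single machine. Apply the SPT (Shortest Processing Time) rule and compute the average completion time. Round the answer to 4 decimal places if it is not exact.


Sort jobs by processing time (SPT order): [5, 8, 11, 12, 13]
Compute completion times sequentially:
  Job 1: processing = 5, completes at 5
  Job 2: processing = 8, completes at 13
  Job 3: processing = 11, completes at 24
  Job 4: processing = 12, completes at 36
  Job 5: processing = 13, completes at 49
Sum of completion times = 127
Average completion time = 127/5 = 25.4

25.4


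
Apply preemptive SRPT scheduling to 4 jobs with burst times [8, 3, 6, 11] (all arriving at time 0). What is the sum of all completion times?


Since all jobs arrive at t=0, SRPT equals SPT ordering.
SPT order: [3, 6, 8, 11]
Completion times:
  Job 1: p=3, C=3
  Job 2: p=6, C=9
  Job 3: p=8, C=17
  Job 4: p=11, C=28
Total completion time = 3 + 9 + 17 + 28 = 57

57


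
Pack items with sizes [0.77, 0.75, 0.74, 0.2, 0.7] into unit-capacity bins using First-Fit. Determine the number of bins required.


Place items sequentially using First-Fit:
  Item 0.77 -> new Bin 1
  Item 0.75 -> new Bin 2
  Item 0.74 -> new Bin 3
  Item 0.2 -> Bin 1 (now 0.97)
  Item 0.7 -> new Bin 4
Total bins used = 4

4


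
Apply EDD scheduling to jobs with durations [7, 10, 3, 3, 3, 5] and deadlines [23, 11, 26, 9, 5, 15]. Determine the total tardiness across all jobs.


Sort by due date (EDD order): [(3, 5), (3, 9), (10, 11), (5, 15), (7, 23), (3, 26)]
Compute completion times and tardiness:
  Job 1: p=3, d=5, C=3, tardiness=max(0,3-5)=0
  Job 2: p=3, d=9, C=6, tardiness=max(0,6-9)=0
  Job 3: p=10, d=11, C=16, tardiness=max(0,16-11)=5
  Job 4: p=5, d=15, C=21, tardiness=max(0,21-15)=6
  Job 5: p=7, d=23, C=28, tardiness=max(0,28-23)=5
  Job 6: p=3, d=26, C=31, tardiness=max(0,31-26)=5
Total tardiness = 21

21


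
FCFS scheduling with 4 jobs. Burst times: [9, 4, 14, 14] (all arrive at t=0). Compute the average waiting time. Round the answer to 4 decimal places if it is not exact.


FCFS order (as given): [9, 4, 14, 14]
Waiting times:
  Job 1: wait = 0
  Job 2: wait = 9
  Job 3: wait = 13
  Job 4: wait = 27
Sum of waiting times = 49
Average waiting time = 49/4 = 12.25

12.25


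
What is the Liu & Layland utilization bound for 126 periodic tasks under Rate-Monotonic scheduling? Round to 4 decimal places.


Compute 2^(1/126) = 1.0055163273
Subtract 1: 1.0055163273 - 1 = 0.0055163273
Multiply by n: 126 * 0.0055163273 = 0.6950572398
Round to 4 dp: 0.6951

0.6951


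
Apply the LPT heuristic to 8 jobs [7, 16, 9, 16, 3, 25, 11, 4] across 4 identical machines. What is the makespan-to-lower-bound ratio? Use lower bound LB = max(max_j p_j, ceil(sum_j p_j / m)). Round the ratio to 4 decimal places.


LPT order: [25, 16, 16, 11, 9, 7, 4, 3]
Machine loads after assignment: [25, 23, 23, 20]
LPT makespan = 25
Lower bound = max(max_job, ceil(total/4)) = max(25, 23) = 25
Ratio = 25 / 25 = 1.0

1.0


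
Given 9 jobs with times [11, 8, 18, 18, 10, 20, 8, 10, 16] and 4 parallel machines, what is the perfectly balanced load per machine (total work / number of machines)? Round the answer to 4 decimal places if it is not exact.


Total processing time = 11 + 8 + 18 + 18 + 10 + 20 + 8 + 10 + 16 = 119
Number of machines = 4
Ideal balanced load = 119 / 4 = 29.75

29.75


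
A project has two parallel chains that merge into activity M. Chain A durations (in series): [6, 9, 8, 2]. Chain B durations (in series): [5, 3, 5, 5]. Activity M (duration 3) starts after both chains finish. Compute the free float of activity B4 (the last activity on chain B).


ES(B4) = sum of predecessors on chain B = 13
EF(B4) = ES + duration = 13 + 5 = 18
Successor of B4 is M. ES(M) = max(sum(A), sum(B)) = max(25, 18) = 25
Free float = ES(successor) - EF(current) = 25 - 18 = 7

7


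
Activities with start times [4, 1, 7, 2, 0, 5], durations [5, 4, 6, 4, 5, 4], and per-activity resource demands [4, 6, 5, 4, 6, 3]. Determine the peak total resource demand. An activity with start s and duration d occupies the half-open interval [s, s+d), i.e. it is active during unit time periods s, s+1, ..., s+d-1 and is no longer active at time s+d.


Each activity i is active on [start_i, start_i + duration_i).
Compute total resource usage per time slot:
  t=0: active resources = [6], total = 6
  t=1: active resources = [6, 6], total = 12
  t=2: active resources = [6, 4, 6], total = 16
  t=3: active resources = [6, 4, 6], total = 16
  t=4: active resources = [4, 6, 4, 6], total = 20
  t=5: active resources = [4, 4, 3], total = 11
  t=6: active resources = [4, 3], total = 7
  t=7: active resources = [4, 5, 3], total = 12
  t=8: active resources = [4, 5, 3], total = 12
  t=9: active resources = [5], total = 5
  t=10: active resources = [5], total = 5
  t=11: active resources = [5], total = 5
  t=12: active resources = [5], total = 5
Peak resource demand = 20

20


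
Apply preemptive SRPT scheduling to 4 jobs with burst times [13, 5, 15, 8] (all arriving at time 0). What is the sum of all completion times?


Since all jobs arrive at t=0, SRPT equals SPT ordering.
SPT order: [5, 8, 13, 15]
Completion times:
  Job 1: p=5, C=5
  Job 2: p=8, C=13
  Job 3: p=13, C=26
  Job 4: p=15, C=41
Total completion time = 5 + 13 + 26 + 41 = 85

85


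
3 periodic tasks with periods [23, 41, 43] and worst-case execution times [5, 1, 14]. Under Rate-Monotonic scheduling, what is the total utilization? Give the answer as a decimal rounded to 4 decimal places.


Compute individual utilizations (exact fractions):
  Task 1: C/T = 5/23 (approx. 0.2174)
  Task 2: C/T = 1/41 (approx. 0.0244)
  Task 3: C/T = 14/43 (approx. 0.3256)
Total utilization U = 5/23 + 1/41 + 14/43 = 23006/40549
Rounded to 4 decimal places: U = 0.5674
RM (Liu & Layland) bound for 3 tasks = 0.779763; compare with U = 23006/40549 (approx. 0.567363)
U <= bound, so schedulable by RM sufficient condition.

0.5674


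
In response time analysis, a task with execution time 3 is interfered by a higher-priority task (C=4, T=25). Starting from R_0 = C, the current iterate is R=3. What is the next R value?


R_next = C + ceil(R_prev / T_hp) * C_hp
ceil(3 / 25) = ceil(0.12) = 1
Interference = 1 * 4 = 4
R_next = 3 + 4 = 7

7


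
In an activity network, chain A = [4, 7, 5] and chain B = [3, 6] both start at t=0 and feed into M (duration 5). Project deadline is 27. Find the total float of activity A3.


Forward pass: ES(A3) = sum of predecessors on chain A = 11
EF = ES + duration = 11 + 5 = 16
Backward pass: LF(M) = deadline = 27; LS(M) = 27 - 5 = 22
LF(A3) = LS(M) - sum(successors on chain A) = 22 - 0 = 22
LS = LF - duration = 22 - 5 = 17
Total float = LS - ES = 17 - 11 = 6

6


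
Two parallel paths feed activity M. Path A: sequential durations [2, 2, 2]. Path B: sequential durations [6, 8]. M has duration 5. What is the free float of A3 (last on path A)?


ES(A3) = sum of predecessors on chain A = 4
EF(A3) = ES + duration = 4 + 2 = 6
Successor of A3 is M. ES(M) = max(sum(A), sum(B)) = max(6, 14) = 14
Free float = ES(successor) - EF(current) = 14 - 6 = 8

8


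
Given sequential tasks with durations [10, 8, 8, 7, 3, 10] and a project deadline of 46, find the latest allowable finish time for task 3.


LF(activity 3) = deadline - sum of successor durations
Successors: activities 4 through 6 with durations [7, 3, 10]
Sum of successor durations = 20
LF = 46 - 20 = 26

26


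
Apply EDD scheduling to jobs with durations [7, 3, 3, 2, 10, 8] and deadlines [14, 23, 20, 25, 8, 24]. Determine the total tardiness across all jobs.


Sort by due date (EDD order): [(10, 8), (7, 14), (3, 20), (3, 23), (8, 24), (2, 25)]
Compute completion times and tardiness:
  Job 1: p=10, d=8, C=10, tardiness=max(0,10-8)=2
  Job 2: p=7, d=14, C=17, tardiness=max(0,17-14)=3
  Job 3: p=3, d=20, C=20, tardiness=max(0,20-20)=0
  Job 4: p=3, d=23, C=23, tardiness=max(0,23-23)=0
  Job 5: p=8, d=24, C=31, tardiness=max(0,31-24)=7
  Job 6: p=2, d=25, C=33, tardiness=max(0,33-25)=8
Total tardiness = 20

20


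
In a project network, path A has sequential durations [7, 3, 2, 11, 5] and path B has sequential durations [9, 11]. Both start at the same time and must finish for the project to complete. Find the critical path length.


Path A total = 7 + 3 + 2 + 11 + 5 = 28
Path B total = 9 + 11 = 20
Critical path = longest path = max(28, 20) = 28

28


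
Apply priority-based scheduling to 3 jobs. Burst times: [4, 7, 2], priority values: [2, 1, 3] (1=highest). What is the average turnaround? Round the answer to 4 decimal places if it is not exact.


Sort by priority (ascending = highest first):
Order: [(1, 7), (2, 4), (3, 2)]
Completion times:
  Priority 1, burst=7, C=7
  Priority 2, burst=4, C=11
  Priority 3, burst=2, C=13
Average turnaround = 31/3 = 10.3333

10.3333


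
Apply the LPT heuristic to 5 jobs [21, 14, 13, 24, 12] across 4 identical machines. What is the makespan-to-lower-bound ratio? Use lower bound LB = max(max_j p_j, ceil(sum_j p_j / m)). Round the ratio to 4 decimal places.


LPT order: [24, 21, 14, 13, 12]
Machine loads after assignment: [24, 21, 14, 25]
LPT makespan = 25
Lower bound = max(max_job, ceil(total/4)) = max(24, 21) = 24
Ratio = 25 / 24 = 1.0417

1.0417


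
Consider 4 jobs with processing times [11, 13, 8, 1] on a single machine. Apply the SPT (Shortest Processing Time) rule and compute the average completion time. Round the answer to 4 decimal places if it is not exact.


Sort jobs by processing time (SPT order): [1, 8, 11, 13]
Compute completion times sequentially:
  Job 1: processing = 1, completes at 1
  Job 2: processing = 8, completes at 9
  Job 3: processing = 11, completes at 20
  Job 4: processing = 13, completes at 33
Sum of completion times = 63
Average completion time = 63/4 = 15.75

15.75


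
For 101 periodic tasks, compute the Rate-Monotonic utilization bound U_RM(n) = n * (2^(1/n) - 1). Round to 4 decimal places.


Compute 2^(1/101) = 1.0068864466
Subtract 1: 1.0068864466 - 1 = 0.0068864466
Multiply by n: 101 * 0.0068864466 = 0.6955311066
Round to 4 dp: 0.6955

0.6955


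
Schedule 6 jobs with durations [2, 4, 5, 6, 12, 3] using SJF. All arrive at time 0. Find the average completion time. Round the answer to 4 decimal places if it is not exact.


SJF order (ascending): [2, 3, 4, 5, 6, 12]
Completion times:
  Job 1: burst=2, C=2
  Job 2: burst=3, C=5
  Job 3: burst=4, C=9
  Job 4: burst=5, C=14
  Job 5: burst=6, C=20
  Job 6: burst=12, C=32
Average completion = 82/6 = 13.6667

13.6667


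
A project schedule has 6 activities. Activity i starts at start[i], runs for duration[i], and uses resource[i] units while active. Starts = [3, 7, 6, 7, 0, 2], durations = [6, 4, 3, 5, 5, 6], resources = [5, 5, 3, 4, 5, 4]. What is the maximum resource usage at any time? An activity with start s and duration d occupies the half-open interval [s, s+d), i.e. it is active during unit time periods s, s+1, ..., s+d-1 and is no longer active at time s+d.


Each activity i is active on [start_i, start_i + duration_i).
Compute total resource usage per time slot:
  t=0: active resources = [5], total = 5
  t=1: active resources = [5], total = 5
  t=2: active resources = [5, 4], total = 9
  t=3: active resources = [5, 5, 4], total = 14
  t=4: active resources = [5, 5, 4], total = 14
  t=5: active resources = [5, 4], total = 9
  t=6: active resources = [5, 3, 4], total = 12
  t=7: active resources = [5, 5, 3, 4, 4], total = 21
  t=8: active resources = [5, 5, 3, 4], total = 17
  t=9: active resources = [5, 4], total = 9
  t=10: active resources = [5, 4], total = 9
  t=11: active resources = [4], total = 4
Peak resource demand = 21

21


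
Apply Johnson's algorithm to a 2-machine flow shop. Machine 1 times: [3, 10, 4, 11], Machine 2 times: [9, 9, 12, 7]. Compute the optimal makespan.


Apply Johnson's rule:
  Group 1 (a <= b): [(1, 3, 9), (3, 4, 12)]
  Group 2 (a > b): [(2, 10, 9), (4, 11, 7)]
Optimal job order: [1, 3, 2, 4]
Schedule:
  Job 1: M1 done at 3, M2 done at 12
  Job 3: M1 done at 7, M2 done at 24
  Job 2: M1 done at 17, M2 done at 33
  Job 4: M1 done at 28, M2 done at 40
Makespan = 40

40


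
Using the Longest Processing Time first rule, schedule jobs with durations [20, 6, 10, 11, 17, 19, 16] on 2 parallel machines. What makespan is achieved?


Sort jobs in decreasing order (LPT): [20, 19, 17, 16, 11, 10, 6]
Assign each job to the least loaded machine:
  Machine 1: jobs [20, 16, 11], load = 47
  Machine 2: jobs [19, 17, 10, 6], load = 52
Makespan = max load = 52

52


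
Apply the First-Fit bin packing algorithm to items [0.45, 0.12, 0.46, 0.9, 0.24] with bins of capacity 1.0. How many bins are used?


Place items sequentially using First-Fit:
  Item 0.45 -> new Bin 1
  Item 0.12 -> Bin 1 (now 0.57)
  Item 0.46 -> new Bin 2
  Item 0.9 -> new Bin 3
  Item 0.24 -> Bin 1 (now 0.81)
Total bins used = 3

3


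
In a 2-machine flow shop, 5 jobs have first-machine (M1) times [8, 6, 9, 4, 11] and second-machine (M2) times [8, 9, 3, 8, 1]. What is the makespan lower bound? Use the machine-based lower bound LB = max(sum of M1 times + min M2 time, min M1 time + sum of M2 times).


LB1 = sum(M1 times) + min(M2 times) = 38 + 1 = 39
LB2 = min(M1 times) + sum(M2 times) = 4 + 29 = 33
Lower bound = max(LB1, LB2) = max(39, 33) = 39

39


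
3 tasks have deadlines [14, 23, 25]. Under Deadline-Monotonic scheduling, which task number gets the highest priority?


Sort tasks by relative deadline (ascending):
  Task 1: deadline = 14
  Task 2: deadline = 23
  Task 3: deadline = 25
Priority order (highest first): [1, 2, 3]
Highest priority task = 1

1


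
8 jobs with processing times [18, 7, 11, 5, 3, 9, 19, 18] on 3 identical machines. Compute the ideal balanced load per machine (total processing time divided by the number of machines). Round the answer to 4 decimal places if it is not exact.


Total processing time = 18 + 7 + 11 + 5 + 3 + 9 + 19 + 18 = 90
Number of machines = 3
Ideal balanced load = 90 / 3 = 30.0

30.0


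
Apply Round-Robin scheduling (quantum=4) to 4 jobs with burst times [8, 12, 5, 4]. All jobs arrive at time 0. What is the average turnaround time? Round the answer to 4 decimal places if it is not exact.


Time quantum = 4
Execution trace:
  J1 runs 4 units, time = 4
  J2 runs 4 units, time = 8
  J3 runs 4 units, time = 12
  J4 runs 4 units, time = 16
  J1 runs 4 units, time = 20
  J2 runs 4 units, time = 24
  J3 runs 1 units, time = 25
  J2 runs 4 units, time = 29
Finish times: [20, 29, 25, 16]
Average turnaround = 90/4 = 22.5

22.5


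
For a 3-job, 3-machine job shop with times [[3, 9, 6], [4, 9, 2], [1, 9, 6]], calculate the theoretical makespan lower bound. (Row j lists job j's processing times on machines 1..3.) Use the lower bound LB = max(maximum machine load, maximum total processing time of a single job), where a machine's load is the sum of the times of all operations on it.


Machine loads:
  Machine 1: 3 + 4 + 1 = 8
  Machine 2: 9 + 9 + 9 = 27
  Machine 3: 6 + 2 + 6 = 14
Max machine load = 27
Job totals:
  Job 1: 18
  Job 2: 15
  Job 3: 16
Max job total = 18
Lower bound = max(27, 18) = 27

27


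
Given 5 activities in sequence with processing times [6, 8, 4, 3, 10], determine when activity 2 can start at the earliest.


Activity 2 starts after activities 1 through 1 complete.
Predecessor durations: [6]
ES = 6 = 6

6


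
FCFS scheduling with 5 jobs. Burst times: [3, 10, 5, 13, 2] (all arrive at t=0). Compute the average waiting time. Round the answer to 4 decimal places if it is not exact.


FCFS order (as given): [3, 10, 5, 13, 2]
Waiting times:
  Job 1: wait = 0
  Job 2: wait = 3
  Job 3: wait = 13
  Job 4: wait = 18
  Job 5: wait = 31
Sum of waiting times = 65
Average waiting time = 65/5 = 13.0

13.0


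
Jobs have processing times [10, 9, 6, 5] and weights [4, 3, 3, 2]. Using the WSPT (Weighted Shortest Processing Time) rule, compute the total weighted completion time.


Compute p/w ratios and sort ascending (WSPT): [(6, 3), (10, 4), (5, 2), (9, 3)]
Compute weighted completion times:
  Job (p=6,w=3): C=6, w*C=3*6=18
  Job (p=10,w=4): C=16, w*C=4*16=64
  Job (p=5,w=2): C=21, w*C=2*21=42
  Job (p=9,w=3): C=30, w*C=3*30=90
Total weighted completion time = 214

214


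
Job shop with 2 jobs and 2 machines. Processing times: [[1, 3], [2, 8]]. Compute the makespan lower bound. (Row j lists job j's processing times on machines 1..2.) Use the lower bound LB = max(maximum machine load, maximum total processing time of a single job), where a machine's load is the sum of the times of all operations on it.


Machine loads:
  Machine 1: 1 + 2 = 3
  Machine 2: 3 + 8 = 11
Max machine load = 11
Job totals:
  Job 1: 4
  Job 2: 10
Max job total = 10
Lower bound = max(11, 10) = 11

11


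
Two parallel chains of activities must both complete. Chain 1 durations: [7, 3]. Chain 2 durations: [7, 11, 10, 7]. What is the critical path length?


Path A total = 7 + 3 = 10
Path B total = 7 + 11 + 10 + 7 = 35
Critical path = longest path = max(10, 35) = 35

35


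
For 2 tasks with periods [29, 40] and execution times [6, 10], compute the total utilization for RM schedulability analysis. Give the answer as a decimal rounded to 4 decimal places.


Compute individual utilizations (exact fractions):
  Task 1: C/T = 6/29 (approx. 0.2069)
  Task 2: C/T = 10/40 = 1/4 (approx. 0.25)
Total utilization U = 6/29 + 1/4 = 53/116
Rounded to 4 decimal places: U = 0.4569
RM (Liu & Layland) bound for 2 tasks = 0.828427; compare with U = 53/116 (approx. 0.456897)
U <= bound, so schedulable by RM sufficient condition.

0.4569


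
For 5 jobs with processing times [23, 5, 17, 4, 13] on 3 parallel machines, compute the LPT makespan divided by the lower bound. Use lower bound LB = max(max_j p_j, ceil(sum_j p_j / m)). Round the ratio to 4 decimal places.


LPT order: [23, 17, 13, 5, 4]
Machine loads after assignment: [23, 21, 18]
LPT makespan = 23
Lower bound = max(max_job, ceil(total/3)) = max(23, 21) = 23
Ratio = 23 / 23 = 1.0

1.0


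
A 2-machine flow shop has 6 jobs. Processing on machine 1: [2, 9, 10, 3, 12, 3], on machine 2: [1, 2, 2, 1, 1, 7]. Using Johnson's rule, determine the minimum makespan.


Apply Johnson's rule:
  Group 1 (a <= b): [(6, 3, 7)]
  Group 2 (a > b): [(2, 9, 2), (3, 10, 2), (1, 2, 1), (4, 3, 1), (5, 12, 1)]
Optimal job order: [6, 2, 3, 1, 4, 5]
Schedule:
  Job 6: M1 done at 3, M2 done at 10
  Job 2: M1 done at 12, M2 done at 14
  Job 3: M1 done at 22, M2 done at 24
  Job 1: M1 done at 24, M2 done at 25
  Job 4: M1 done at 27, M2 done at 28
  Job 5: M1 done at 39, M2 done at 40
Makespan = 40

40


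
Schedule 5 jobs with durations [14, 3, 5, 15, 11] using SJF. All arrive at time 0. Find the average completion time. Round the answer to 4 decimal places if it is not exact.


SJF order (ascending): [3, 5, 11, 14, 15]
Completion times:
  Job 1: burst=3, C=3
  Job 2: burst=5, C=8
  Job 3: burst=11, C=19
  Job 4: burst=14, C=33
  Job 5: burst=15, C=48
Average completion = 111/5 = 22.2

22.2


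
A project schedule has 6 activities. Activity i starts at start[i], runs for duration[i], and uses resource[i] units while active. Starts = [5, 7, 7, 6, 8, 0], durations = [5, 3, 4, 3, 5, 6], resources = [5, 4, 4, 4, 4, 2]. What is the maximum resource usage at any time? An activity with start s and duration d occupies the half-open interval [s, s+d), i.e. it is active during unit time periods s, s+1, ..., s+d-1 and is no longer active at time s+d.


Each activity i is active on [start_i, start_i + duration_i).
Compute total resource usage per time slot:
  t=0: active resources = [2], total = 2
  t=1: active resources = [2], total = 2
  t=2: active resources = [2], total = 2
  t=3: active resources = [2], total = 2
  t=4: active resources = [2], total = 2
  t=5: active resources = [5, 2], total = 7
  t=6: active resources = [5, 4], total = 9
  t=7: active resources = [5, 4, 4, 4], total = 17
  t=8: active resources = [5, 4, 4, 4, 4], total = 21
  t=9: active resources = [5, 4, 4, 4], total = 17
  t=10: active resources = [4, 4], total = 8
  t=11: active resources = [4], total = 4
  t=12: active resources = [4], total = 4
Peak resource demand = 21

21


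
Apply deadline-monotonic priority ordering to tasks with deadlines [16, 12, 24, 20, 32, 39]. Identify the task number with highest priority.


Sort tasks by relative deadline (ascending):
  Task 2: deadline = 12
  Task 1: deadline = 16
  Task 4: deadline = 20
  Task 3: deadline = 24
  Task 5: deadline = 32
  Task 6: deadline = 39
Priority order (highest first): [2, 1, 4, 3, 5, 6]
Highest priority task = 2

2


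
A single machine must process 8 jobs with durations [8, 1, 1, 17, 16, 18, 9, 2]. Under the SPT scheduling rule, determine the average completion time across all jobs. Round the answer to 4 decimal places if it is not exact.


Sort jobs by processing time (SPT order): [1, 1, 2, 8, 9, 16, 17, 18]
Compute completion times sequentially:
  Job 1: processing = 1, completes at 1
  Job 2: processing = 1, completes at 2
  Job 3: processing = 2, completes at 4
  Job 4: processing = 8, completes at 12
  Job 5: processing = 9, completes at 21
  Job 6: processing = 16, completes at 37
  Job 7: processing = 17, completes at 54
  Job 8: processing = 18, completes at 72
Sum of completion times = 203
Average completion time = 203/8 = 25.375

25.375


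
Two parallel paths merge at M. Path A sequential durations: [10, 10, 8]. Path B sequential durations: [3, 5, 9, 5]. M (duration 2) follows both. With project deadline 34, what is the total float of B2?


Forward pass: ES(B2) = sum of predecessors on chain B = 3
EF = ES + duration = 3 + 5 = 8
Backward pass: LF(M) = deadline = 34; LS(M) = 34 - 2 = 32
LF(B2) = LS(M) - sum(successors on chain B) = 32 - 14 = 18
LS = LF - duration = 18 - 5 = 13
Total float = LS - ES = 13 - 3 = 10

10


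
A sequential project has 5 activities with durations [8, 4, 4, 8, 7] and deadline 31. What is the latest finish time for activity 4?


LF(activity 4) = deadline - sum of successor durations
Successors: activities 5 through 5 with durations [7]
Sum of successor durations = 7
LF = 31 - 7 = 24

24


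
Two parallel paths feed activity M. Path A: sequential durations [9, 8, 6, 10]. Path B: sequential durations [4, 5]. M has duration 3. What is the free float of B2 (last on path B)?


ES(B2) = sum of predecessors on chain B = 4
EF(B2) = ES + duration = 4 + 5 = 9
Successor of B2 is M. ES(M) = max(sum(A), sum(B)) = max(33, 9) = 33
Free float = ES(successor) - EF(current) = 33 - 9 = 24

24


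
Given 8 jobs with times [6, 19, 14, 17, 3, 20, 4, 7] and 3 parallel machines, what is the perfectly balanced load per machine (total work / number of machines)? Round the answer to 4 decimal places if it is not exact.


Total processing time = 6 + 19 + 14 + 17 + 3 + 20 + 4 + 7 = 90
Number of machines = 3
Ideal balanced load = 90 / 3 = 30.0

30.0


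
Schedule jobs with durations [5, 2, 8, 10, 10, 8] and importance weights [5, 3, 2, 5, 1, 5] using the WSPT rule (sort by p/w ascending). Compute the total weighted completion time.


Compute p/w ratios and sort ascending (WSPT): [(2, 3), (5, 5), (8, 5), (10, 5), (8, 2), (10, 1)]
Compute weighted completion times:
  Job (p=2,w=3): C=2, w*C=3*2=6
  Job (p=5,w=5): C=7, w*C=5*7=35
  Job (p=8,w=5): C=15, w*C=5*15=75
  Job (p=10,w=5): C=25, w*C=5*25=125
  Job (p=8,w=2): C=33, w*C=2*33=66
  Job (p=10,w=1): C=43, w*C=1*43=43
Total weighted completion time = 350

350


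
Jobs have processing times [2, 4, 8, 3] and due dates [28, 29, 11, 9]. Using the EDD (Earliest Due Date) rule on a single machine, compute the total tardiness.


Sort by due date (EDD order): [(3, 9), (8, 11), (2, 28), (4, 29)]
Compute completion times and tardiness:
  Job 1: p=3, d=9, C=3, tardiness=max(0,3-9)=0
  Job 2: p=8, d=11, C=11, tardiness=max(0,11-11)=0
  Job 3: p=2, d=28, C=13, tardiness=max(0,13-28)=0
  Job 4: p=4, d=29, C=17, tardiness=max(0,17-29)=0
Total tardiness = 0

0


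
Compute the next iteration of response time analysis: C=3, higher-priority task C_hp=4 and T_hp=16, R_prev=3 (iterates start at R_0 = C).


R_next = C + ceil(R_prev / T_hp) * C_hp
ceil(3 / 16) = ceil(0.1875) = 1
Interference = 1 * 4 = 4
R_next = 3 + 4 = 7

7


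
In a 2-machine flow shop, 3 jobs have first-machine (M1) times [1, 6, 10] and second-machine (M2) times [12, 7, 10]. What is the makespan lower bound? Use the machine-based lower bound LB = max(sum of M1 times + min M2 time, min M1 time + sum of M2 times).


LB1 = sum(M1 times) + min(M2 times) = 17 + 7 = 24
LB2 = min(M1 times) + sum(M2 times) = 1 + 29 = 30
Lower bound = max(LB1, LB2) = max(24, 30) = 30

30


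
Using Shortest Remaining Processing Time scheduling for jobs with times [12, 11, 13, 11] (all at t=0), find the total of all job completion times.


Since all jobs arrive at t=0, SRPT equals SPT ordering.
SPT order: [11, 11, 12, 13]
Completion times:
  Job 1: p=11, C=11
  Job 2: p=11, C=22
  Job 3: p=12, C=34
  Job 4: p=13, C=47
Total completion time = 11 + 22 + 34 + 47 = 114

114


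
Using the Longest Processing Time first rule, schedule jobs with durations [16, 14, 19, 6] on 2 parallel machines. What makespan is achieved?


Sort jobs in decreasing order (LPT): [19, 16, 14, 6]
Assign each job to the least loaded machine:
  Machine 1: jobs [19, 6], load = 25
  Machine 2: jobs [16, 14], load = 30
Makespan = max load = 30

30


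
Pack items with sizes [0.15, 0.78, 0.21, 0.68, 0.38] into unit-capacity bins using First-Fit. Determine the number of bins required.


Place items sequentially using First-Fit:
  Item 0.15 -> new Bin 1
  Item 0.78 -> Bin 1 (now 0.93)
  Item 0.21 -> new Bin 2
  Item 0.68 -> Bin 2 (now 0.89)
  Item 0.38 -> new Bin 3
Total bins used = 3

3


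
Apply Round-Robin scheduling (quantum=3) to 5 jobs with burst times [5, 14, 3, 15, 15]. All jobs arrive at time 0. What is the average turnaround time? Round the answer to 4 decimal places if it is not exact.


Time quantum = 3
Execution trace:
  J1 runs 3 units, time = 3
  J2 runs 3 units, time = 6
  J3 runs 3 units, time = 9
  J4 runs 3 units, time = 12
  J5 runs 3 units, time = 15
  J1 runs 2 units, time = 17
  J2 runs 3 units, time = 20
  J4 runs 3 units, time = 23
  J5 runs 3 units, time = 26
  J2 runs 3 units, time = 29
  J4 runs 3 units, time = 32
  J5 runs 3 units, time = 35
  J2 runs 3 units, time = 38
  J4 runs 3 units, time = 41
  J5 runs 3 units, time = 44
  J2 runs 2 units, time = 46
  J4 runs 3 units, time = 49
  J5 runs 3 units, time = 52
Finish times: [17, 46, 9, 49, 52]
Average turnaround = 173/5 = 34.6

34.6


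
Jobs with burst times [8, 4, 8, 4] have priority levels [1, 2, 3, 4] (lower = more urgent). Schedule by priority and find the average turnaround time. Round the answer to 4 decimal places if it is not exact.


Sort by priority (ascending = highest first):
Order: [(1, 8), (2, 4), (3, 8), (4, 4)]
Completion times:
  Priority 1, burst=8, C=8
  Priority 2, burst=4, C=12
  Priority 3, burst=8, C=20
  Priority 4, burst=4, C=24
Average turnaround = 64/4 = 16.0

16.0


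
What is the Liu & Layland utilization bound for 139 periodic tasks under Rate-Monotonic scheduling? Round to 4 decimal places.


Compute 2^(1/139) = 1.0049991245
Subtract 1: 1.0049991245 - 1 = 0.0049991245
Multiply by n: 139 * 0.0049991245 = 0.6948783055
Round to 4 dp: 0.6949

0.6949


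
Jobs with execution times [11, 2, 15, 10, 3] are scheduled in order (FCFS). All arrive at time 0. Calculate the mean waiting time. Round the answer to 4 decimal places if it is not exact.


FCFS order (as given): [11, 2, 15, 10, 3]
Waiting times:
  Job 1: wait = 0
  Job 2: wait = 11
  Job 3: wait = 13
  Job 4: wait = 28
  Job 5: wait = 38
Sum of waiting times = 90
Average waiting time = 90/5 = 18.0

18.0


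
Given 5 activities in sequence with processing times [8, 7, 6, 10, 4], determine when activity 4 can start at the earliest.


Activity 4 starts after activities 1 through 3 complete.
Predecessor durations: [8, 7, 6]
ES = 8 + 7 + 6 = 21

21


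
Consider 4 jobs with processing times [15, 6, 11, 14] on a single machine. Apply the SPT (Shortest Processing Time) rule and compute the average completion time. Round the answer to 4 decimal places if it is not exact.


Sort jobs by processing time (SPT order): [6, 11, 14, 15]
Compute completion times sequentially:
  Job 1: processing = 6, completes at 6
  Job 2: processing = 11, completes at 17
  Job 3: processing = 14, completes at 31
  Job 4: processing = 15, completes at 46
Sum of completion times = 100
Average completion time = 100/4 = 25.0

25.0


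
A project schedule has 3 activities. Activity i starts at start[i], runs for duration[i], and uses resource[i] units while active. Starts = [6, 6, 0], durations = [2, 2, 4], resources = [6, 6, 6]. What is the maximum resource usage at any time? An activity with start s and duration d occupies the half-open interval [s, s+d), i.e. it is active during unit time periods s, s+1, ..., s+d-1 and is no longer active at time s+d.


Each activity i is active on [start_i, start_i + duration_i).
Compute total resource usage per time slot:
  t=0: active resources = [6], total = 6
  t=1: active resources = [6], total = 6
  t=2: active resources = [6], total = 6
  t=3: active resources = [6], total = 6
  t=4: active resources = [], total = 0
  t=5: active resources = [], total = 0
  t=6: active resources = [6, 6], total = 12
  t=7: active resources = [6, 6], total = 12
Peak resource demand = 12

12


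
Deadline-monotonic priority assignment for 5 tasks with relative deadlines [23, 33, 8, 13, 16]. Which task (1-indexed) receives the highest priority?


Sort tasks by relative deadline (ascending):
  Task 3: deadline = 8
  Task 4: deadline = 13
  Task 5: deadline = 16
  Task 1: deadline = 23
  Task 2: deadline = 33
Priority order (highest first): [3, 4, 5, 1, 2]
Highest priority task = 3

3


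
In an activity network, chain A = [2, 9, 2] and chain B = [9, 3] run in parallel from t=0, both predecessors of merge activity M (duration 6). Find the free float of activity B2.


ES(B2) = sum of predecessors on chain B = 9
EF(B2) = ES + duration = 9 + 3 = 12
Successor of B2 is M. ES(M) = max(sum(A), sum(B)) = max(13, 12) = 13
Free float = ES(successor) - EF(current) = 13 - 12 = 1

1


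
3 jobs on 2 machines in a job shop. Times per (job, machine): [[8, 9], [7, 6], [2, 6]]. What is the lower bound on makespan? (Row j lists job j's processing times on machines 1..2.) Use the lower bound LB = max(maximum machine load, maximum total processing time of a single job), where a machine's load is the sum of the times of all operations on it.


Machine loads:
  Machine 1: 8 + 7 + 2 = 17
  Machine 2: 9 + 6 + 6 = 21
Max machine load = 21
Job totals:
  Job 1: 17
  Job 2: 13
  Job 3: 8
Max job total = 17
Lower bound = max(21, 17) = 21

21


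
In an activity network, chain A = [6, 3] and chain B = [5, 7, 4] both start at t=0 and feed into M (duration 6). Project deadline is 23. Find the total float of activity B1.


Forward pass: ES(B1) = sum of predecessors on chain B = 0
EF = ES + duration = 0 + 5 = 5
Backward pass: LF(M) = deadline = 23; LS(M) = 23 - 6 = 17
LF(B1) = LS(M) - sum(successors on chain B) = 17 - 11 = 6
LS = LF - duration = 6 - 5 = 1
Total float = LS - ES = 1 - 0 = 1

1


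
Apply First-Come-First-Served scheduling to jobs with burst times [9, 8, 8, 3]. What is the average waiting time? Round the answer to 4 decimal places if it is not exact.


FCFS order (as given): [9, 8, 8, 3]
Waiting times:
  Job 1: wait = 0
  Job 2: wait = 9
  Job 3: wait = 17
  Job 4: wait = 25
Sum of waiting times = 51
Average waiting time = 51/4 = 12.75

12.75


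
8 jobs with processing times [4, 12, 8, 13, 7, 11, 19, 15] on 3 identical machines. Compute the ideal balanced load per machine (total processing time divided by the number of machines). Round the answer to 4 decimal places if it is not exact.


Total processing time = 4 + 12 + 8 + 13 + 7 + 11 + 19 + 15 = 89
Number of machines = 3
Ideal balanced load = 89 / 3 = 29.6667

29.6667


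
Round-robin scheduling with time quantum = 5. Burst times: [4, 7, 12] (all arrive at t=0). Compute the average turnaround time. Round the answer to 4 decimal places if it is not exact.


Time quantum = 5
Execution trace:
  J1 runs 4 units, time = 4
  J2 runs 5 units, time = 9
  J3 runs 5 units, time = 14
  J2 runs 2 units, time = 16
  J3 runs 5 units, time = 21
  J3 runs 2 units, time = 23
Finish times: [4, 16, 23]
Average turnaround = 43/3 = 14.3333

14.3333


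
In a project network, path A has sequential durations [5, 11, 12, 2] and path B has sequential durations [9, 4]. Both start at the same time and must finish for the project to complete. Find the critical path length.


Path A total = 5 + 11 + 12 + 2 = 30
Path B total = 9 + 4 = 13
Critical path = longest path = max(30, 13) = 30

30


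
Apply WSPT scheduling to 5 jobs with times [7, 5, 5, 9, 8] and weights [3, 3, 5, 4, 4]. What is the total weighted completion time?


Compute p/w ratios and sort ascending (WSPT): [(5, 5), (5, 3), (8, 4), (9, 4), (7, 3)]
Compute weighted completion times:
  Job (p=5,w=5): C=5, w*C=5*5=25
  Job (p=5,w=3): C=10, w*C=3*10=30
  Job (p=8,w=4): C=18, w*C=4*18=72
  Job (p=9,w=4): C=27, w*C=4*27=108
  Job (p=7,w=3): C=34, w*C=3*34=102
Total weighted completion time = 337

337


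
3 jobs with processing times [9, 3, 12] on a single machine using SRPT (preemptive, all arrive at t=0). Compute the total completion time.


Since all jobs arrive at t=0, SRPT equals SPT ordering.
SPT order: [3, 9, 12]
Completion times:
  Job 1: p=3, C=3
  Job 2: p=9, C=12
  Job 3: p=12, C=24
Total completion time = 3 + 12 + 24 = 39

39


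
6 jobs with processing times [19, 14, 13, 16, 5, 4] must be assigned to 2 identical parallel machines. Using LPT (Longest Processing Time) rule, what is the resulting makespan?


Sort jobs in decreasing order (LPT): [19, 16, 14, 13, 5, 4]
Assign each job to the least loaded machine:
  Machine 1: jobs [19, 13, 4], load = 36
  Machine 2: jobs [16, 14, 5], load = 35
Makespan = max load = 36

36


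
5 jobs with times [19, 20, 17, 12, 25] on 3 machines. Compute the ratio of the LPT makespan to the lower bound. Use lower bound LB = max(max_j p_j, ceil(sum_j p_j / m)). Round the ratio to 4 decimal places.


LPT order: [25, 20, 19, 17, 12]
Machine loads after assignment: [25, 32, 36]
LPT makespan = 36
Lower bound = max(max_job, ceil(total/3)) = max(25, 31) = 31
Ratio = 36 / 31 = 1.1613

1.1613


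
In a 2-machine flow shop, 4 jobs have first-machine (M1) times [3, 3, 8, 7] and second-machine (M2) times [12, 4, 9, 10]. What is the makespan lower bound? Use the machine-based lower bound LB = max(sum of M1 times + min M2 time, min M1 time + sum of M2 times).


LB1 = sum(M1 times) + min(M2 times) = 21 + 4 = 25
LB2 = min(M1 times) + sum(M2 times) = 3 + 35 = 38
Lower bound = max(LB1, LB2) = max(25, 38) = 38

38


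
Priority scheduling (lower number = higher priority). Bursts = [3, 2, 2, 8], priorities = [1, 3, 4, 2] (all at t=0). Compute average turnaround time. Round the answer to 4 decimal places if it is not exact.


Sort by priority (ascending = highest first):
Order: [(1, 3), (2, 8), (3, 2), (4, 2)]
Completion times:
  Priority 1, burst=3, C=3
  Priority 2, burst=8, C=11
  Priority 3, burst=2, C=13
  Priority 4, burst=2, C=15
Average turnaround = 42/4 = 10.5

10.5


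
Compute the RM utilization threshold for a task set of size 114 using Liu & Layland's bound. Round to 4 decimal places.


Compute 2^(1/114) = 1.0060987606
Subtract 1: 1.0060987606 - 1 = 0.0060987606
Multiply by n: 114 * 0.0060987606 = 0.6952587084
Round to 4 dp: 0.6953

0.6953
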